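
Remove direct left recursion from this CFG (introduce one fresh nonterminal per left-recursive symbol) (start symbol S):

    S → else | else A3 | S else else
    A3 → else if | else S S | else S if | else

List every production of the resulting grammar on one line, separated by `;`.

S → else S' | else A3 S'; A3 → else if | else S S | else S if | else; S' → else else S' | ε

Left recursion appears on S.
For S: α = {else else}, β = {else, else A3}. Rewrite as S → β S' and S' → α S' | ε.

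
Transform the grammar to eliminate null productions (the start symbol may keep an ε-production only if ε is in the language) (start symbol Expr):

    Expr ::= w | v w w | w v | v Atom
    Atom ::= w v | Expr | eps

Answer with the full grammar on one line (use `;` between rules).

Nullable nonterminals: {Atom}.
ε ∉ L(G), so no ε-production is kept.
Add the nullable-subset variants: Expr → v Atom gives v Atom | v.

Expr ::= w | v w w | w v | v Atom | v; Atom ::= w v | Expr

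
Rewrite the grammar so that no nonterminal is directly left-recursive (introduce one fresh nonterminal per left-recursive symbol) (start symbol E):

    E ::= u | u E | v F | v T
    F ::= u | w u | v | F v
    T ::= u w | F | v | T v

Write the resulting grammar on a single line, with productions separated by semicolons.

Left recursion appears on F, T.
For F: α = {v}, β = {u, w u, v}. Rewrite as F → β F' and F' → α F' | ε.
For T: α = {v}, β = {u w, F, v}. Rewrite as T → β T' and T' → α T' | ε.

E ::= u | u E | v F | v T; F ::= u F' | w u F' | v F'; T ::= u w T' | F T' | v T'; F' ::= v F' | ε; T' ::= v T' | ε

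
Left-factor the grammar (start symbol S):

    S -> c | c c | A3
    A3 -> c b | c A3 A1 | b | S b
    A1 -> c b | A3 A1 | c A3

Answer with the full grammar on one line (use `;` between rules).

S -> A3 | c S'; A3 -> b | S b | c A3'; A1 -> A3 A1 | c A1'; S' -> epsilon | c; A3' -> b | A3 A1; A1' -> b | A3

S has alternatives sharing prefix 'c': factor to S → c S' with S' → ε | c.
A3 has alternatives sharing prefix 'c': factor to A3 → c A3' with A3' → b | A3 A1.
A1 has alternatives sharing prefix 'c': factor to A1 → c A1' with A1' → b | A3.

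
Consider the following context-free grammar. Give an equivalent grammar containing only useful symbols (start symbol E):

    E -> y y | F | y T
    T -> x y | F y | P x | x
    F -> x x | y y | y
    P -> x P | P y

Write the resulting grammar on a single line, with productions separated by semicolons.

E -> y y | F | y T; T -> x y | F y | x; F -> x x | y y | y

Generating nonterminals: {E, F, T}.
Reachable from E after that: {E, F, T}.
Removed useless symbols: {P} and every production mentioning them.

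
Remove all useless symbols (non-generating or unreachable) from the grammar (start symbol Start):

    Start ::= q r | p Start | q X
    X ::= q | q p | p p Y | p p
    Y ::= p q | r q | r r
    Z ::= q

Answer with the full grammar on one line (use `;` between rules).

Start ::= q r | p Start | q X; X ::= q | q p | p p Y | p p; Y ::= p q | r q | r r

Generating nonterminals: {Start, X, Y, Z}.
Reachable from Start after that: {Start, X, Y}.
Removed useless symbols: {Z} and every production mentioning them.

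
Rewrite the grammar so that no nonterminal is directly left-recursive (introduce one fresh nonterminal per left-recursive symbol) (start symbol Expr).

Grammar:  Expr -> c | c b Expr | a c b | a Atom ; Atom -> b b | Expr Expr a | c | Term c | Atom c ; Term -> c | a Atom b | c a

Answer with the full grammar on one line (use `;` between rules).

Expr -> c | c b Expr | a c b | a Atom; Atom -> b b Atom1 | Expr Expr a Atom1 | c Atom1 | Term c Atom1; Term -> c | a Atom b | c a; Atom1 -> c Atom1 | eps

Atom is directly left-recursive.
For Atom: α = {c}, β = {b b, Expr Expr a, c, Term c}. Rewrite as Atom → β Atom1 and Atom1 → α Atom1 | ε.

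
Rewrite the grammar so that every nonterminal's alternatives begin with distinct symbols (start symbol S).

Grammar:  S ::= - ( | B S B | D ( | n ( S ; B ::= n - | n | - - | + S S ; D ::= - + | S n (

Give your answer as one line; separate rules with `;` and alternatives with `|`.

S ::= - ( | B S B | D ( | n ( S; B ::= - - | + S S | n B'; D ::= - + | S n (; B' ::= - | eps

B has alternatives sharing prefix 'n': factor to B → n B' with B' → - | ε.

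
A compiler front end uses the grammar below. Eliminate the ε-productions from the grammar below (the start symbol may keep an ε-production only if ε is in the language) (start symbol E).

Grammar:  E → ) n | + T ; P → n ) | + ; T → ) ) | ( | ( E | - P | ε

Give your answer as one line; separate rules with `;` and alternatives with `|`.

Nullable nonterminals: {T}.
ε ∉ L(G), so no ε-production is kept.
Add the nullable-subset variants: E → + T gives + T | +.

E → ) n | + T | +; P → n ) | +; T → ) ) | ( | ( E | - P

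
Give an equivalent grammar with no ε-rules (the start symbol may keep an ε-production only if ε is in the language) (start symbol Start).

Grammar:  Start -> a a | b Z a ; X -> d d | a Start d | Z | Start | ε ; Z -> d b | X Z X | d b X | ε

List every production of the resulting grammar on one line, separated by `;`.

Start -> a a | b Z a | b a; X -> d d | a Start d | Z | Start; Z -> d b | X Z X | X Z | X X | X | Z X | d b X

Nullable set = {X, Z}.
ε ∉ L(G), so no ε-production is kept.
Add the nullable-subset variants: Start → b Z a gives b Z a | b a. Z → X Z X gives X Z X | X Z | X X | X | Z X.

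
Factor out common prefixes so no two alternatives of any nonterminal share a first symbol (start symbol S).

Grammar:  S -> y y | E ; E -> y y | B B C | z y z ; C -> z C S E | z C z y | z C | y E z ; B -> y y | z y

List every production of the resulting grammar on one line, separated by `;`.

S -> y y | E; E -> y y | B B C | z y z; C -> y E z | z C C'; B -> y y | z y; C' -> S E | z y | ε

C has alternatives sharing prefix 'z C': factor to C → z C C' with C' → S E | z y | ε.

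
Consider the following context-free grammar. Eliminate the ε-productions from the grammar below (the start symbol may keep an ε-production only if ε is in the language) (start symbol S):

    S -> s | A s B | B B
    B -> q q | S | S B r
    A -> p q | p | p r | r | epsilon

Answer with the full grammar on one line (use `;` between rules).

The nullable symbols are {A}.
ε ∉ L(G), so no ε-production is kept.
For each production, add variants omitting each subset of nullable occurrences: S → A s B gives A s B | s B.

S -> s | A s B | s B | B B; B -> q q | S | S B r; A -> p q | p | p r | r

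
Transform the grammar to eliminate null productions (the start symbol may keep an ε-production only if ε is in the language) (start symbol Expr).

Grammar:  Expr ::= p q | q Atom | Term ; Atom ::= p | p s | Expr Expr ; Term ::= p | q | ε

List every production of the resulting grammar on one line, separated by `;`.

The nullable symbols are {Atom, Expr, Term}.
ε ∈ L(G) since Expr is nullable, so keep Expr → ε.
For each production, add variants omitting each subset of nullable occurrences: Expr → q Atom gives q Atom | q. Atom → Expr Expr gives Expr Expr | Expr.

Expr ::= p q | q Atom | q | Term | ε; Atom ::= p | p s | Expr Expr | Expr; Term ::= p | q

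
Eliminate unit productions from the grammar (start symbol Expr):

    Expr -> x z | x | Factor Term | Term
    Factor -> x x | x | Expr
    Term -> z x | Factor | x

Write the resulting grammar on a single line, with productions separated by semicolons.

Unit pairs: Expr ⇒* {Factor, Term}; Factor ⇒* {Expr, Term}; Term ⇒* {Expr, Factor}.
For each unit pair (A, B), copy every non-unit production of B to A, then drop all unit productions.

Expr -> z x | x | x x | x z | Factor Term; Factor -> z x | x | x x | x z | Factor Term; Term -> z x | x | x x | x z | Factor Term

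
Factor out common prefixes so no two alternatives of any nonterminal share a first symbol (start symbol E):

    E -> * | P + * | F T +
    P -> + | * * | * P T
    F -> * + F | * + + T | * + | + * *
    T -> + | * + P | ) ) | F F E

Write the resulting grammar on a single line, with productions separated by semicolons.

E -> * | P + * | F T +; P -> + | * P'; F -> + * * | * + F'; T -> + | * + P | ) ) | F F E; P' -> * | P T; F' -> F | + T | ε

P has alternatives sharing prefix '*': factor to P → * P' with P' → * | P T.
F has alternatives sharing prefix '* +': factor to F → * + F' with F' → F | + T | ε.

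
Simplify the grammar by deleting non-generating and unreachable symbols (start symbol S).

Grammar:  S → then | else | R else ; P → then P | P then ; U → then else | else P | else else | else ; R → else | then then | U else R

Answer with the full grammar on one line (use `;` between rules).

Generating nonterminals: {R, S, U}.
Reachable from S after that: {R, S, U}.
Removed useless symbols: {P} and every production mentioning them.

S → then | else | R else; U → then else | else else | else; R → else | then then | U else R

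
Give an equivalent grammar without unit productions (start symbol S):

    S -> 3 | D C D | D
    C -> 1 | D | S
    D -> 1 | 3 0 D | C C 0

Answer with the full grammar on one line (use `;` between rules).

S -> 1 | 3 0 D | C C 0 | 3 | D C D; C -> 3 | D C D | 1 | 3 0 D | C C 0; D -> 1 | 3 0 D | C C 0

Unit pairs: C ⇒* {D, S}; S ⇒* {D}.
Replace each nonterminal's rules with the union of the non-unit rules of every nonterminal it unit-derives.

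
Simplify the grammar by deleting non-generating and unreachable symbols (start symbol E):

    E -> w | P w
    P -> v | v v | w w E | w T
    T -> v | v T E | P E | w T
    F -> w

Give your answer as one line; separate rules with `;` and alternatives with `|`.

E -> w | P w; P -> v | v v | w w E | w T; T -> v | v T E | P E | w T

Generating nonterminals: {E, F, P, T}.
Reachable from E after that: {E, P, T}.
Removed useless symbols: {F} and every production mentioning them.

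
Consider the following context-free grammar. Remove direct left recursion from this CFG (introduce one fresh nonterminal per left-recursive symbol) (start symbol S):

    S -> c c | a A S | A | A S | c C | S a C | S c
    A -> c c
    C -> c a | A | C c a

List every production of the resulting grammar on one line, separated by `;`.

Left recursion appears on S, C.
For S: α = {a C, c}, β = {c c, a A S, A, A S, c C}. Rewrite as S → β S' and S' → α S' | ε.
For C: α = {c a}, β = {c a, A}. Rewrite as C → β C' and C' → α C' | ε.

S -> c c S' | a A S S' | A S' | A S S' | c C S'; A -> c c; C -> c a C' | A C'; S' -> a C S' | c S' | ε; C' -> c a C' | ε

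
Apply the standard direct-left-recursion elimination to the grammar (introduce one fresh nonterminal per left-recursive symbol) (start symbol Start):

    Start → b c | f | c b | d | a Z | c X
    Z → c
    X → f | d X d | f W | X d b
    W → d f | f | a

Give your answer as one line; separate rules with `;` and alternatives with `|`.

Start → b c | f | c b | d | a Z | c X; Z → c; X → f X1 | d X d X1 | f W X1; W → d f | f | a; X1 → d b X1 | ε

X is directly left-recursive.
For X: α = {d b}, β = {f, d X d, f W}. Rewrite as X → β X1 and X1 → α X1 | ε.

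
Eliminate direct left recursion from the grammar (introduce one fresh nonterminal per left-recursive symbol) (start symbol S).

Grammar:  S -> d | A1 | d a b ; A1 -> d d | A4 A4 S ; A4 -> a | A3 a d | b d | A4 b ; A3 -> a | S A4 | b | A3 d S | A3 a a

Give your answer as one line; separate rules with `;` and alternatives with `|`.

Directly left-recursive nonterminals: A4, A3.
For A4: α = {b}, β = {a, A3 a d, b d}. Rewrite as A4 → β A4' and A4' → α A4' | ε.
For A3: α = {d S, a a}, β = {a, S A4, b}. Rewrite as A3 → β A3' and A3' → α A3' | ε.

S -> d | A1 | d a b; A1 -> d d | A4 A4 S; A4 -> a A4' | A3 a d A4' | b d A4'; A3 -> a A3' | S A4 A3' | b A3'; A4' -> b A4' | ε; A3' -> d S A3' | a a A3' | ε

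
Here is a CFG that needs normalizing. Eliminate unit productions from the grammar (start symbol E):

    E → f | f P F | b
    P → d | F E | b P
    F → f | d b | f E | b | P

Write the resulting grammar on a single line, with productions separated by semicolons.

Unit pairs: F ⇒* {P}.
For every A with A ⇒* B via unit rules, add B's non-unit alternatives to A; then delete every rule of the form X → Y.

E → f | f P F | b; P → d | F E | b P; F → f | d b | f E | b | d | F E | b P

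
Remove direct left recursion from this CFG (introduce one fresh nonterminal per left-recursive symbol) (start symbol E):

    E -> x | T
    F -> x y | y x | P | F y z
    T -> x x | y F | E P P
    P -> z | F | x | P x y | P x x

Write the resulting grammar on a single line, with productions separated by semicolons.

Directly left-recursive nonterminals: F, P.
For F: α = {y z}, β = {x y, y x, P}. Rewrite as F → β F' and F' → α F' | ε.
For P: α = {x y, x x}, β = {z, F, x}. Rewrite as P → β P' and P' → α P' | ε.

E -> x | T; F -> x y F' | y x F' | P F'; T -> x x | y F | E P P; P -> z P' | F P' | x P'; F' -> y z F' | ε; P' -> x y P' | x x P' | ε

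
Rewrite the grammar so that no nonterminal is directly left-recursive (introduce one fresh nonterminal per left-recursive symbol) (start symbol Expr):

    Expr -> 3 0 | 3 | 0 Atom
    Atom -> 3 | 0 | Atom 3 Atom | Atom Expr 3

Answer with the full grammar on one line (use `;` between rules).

Left recursion appears on Atom.
For Atom: α = {3 Atom, Expr 3}, β = {3, 0}. Rewrite as Atom → β Atom1 and Atom1 → α Atom1 | ε.

Expr -> 3 0 | 3 | 0 Atom; Atom -> 3 Atom1 | 0 Atom1; Atom1 -> 3 Atom Atom1 | Expr 3 Atom1 | epsilon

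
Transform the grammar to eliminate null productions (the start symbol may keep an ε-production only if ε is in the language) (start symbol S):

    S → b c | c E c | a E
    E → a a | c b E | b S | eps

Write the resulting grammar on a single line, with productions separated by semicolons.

Nullable set = {E}.
ε ∉ L(G), so no ε-production is kept.
Add the nullable-subset variants: S → c E c gives c E c | c c. S → a E gives a E | a. E → c b E gives c b E | c b.

S → b c | c E c | c c | a E | a; E → a a | c b E | c b | b S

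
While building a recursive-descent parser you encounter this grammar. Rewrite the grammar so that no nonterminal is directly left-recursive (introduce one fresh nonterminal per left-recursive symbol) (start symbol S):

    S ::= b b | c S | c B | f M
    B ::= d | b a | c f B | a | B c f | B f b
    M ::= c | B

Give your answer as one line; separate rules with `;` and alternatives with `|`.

B is directly left-recursive.
For B: α = {c f, f b}, β = {d, b a, c f B, a}. Rewrite as B → β B' and B' → α B' | ε.

S ::= b b | c S | c B | f M; B ::= d B' | b a B' | c f B B' | a B'; M ::= c | B; B' ::= c f B' | f b B' | ε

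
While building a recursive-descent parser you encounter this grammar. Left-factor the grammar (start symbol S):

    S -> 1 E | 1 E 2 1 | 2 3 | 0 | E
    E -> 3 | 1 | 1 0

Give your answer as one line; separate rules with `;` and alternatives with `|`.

S -> 2 3 | 0 | E | 1 E S'; E -> 3 | 1 E'; S' -> ε | 2 1; E' -> ε | 0

S has alternatives sharing prefix '1 E': factor to S → 1 E S' with S' → ε | 2 1.
E has alternatives sharing prefix '1': factor to E → 1 E' with E' → ε | 0.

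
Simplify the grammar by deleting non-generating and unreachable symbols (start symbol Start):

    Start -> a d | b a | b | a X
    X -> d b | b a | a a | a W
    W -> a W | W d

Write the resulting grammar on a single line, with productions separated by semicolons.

Start -> a d | b a | b | a X; X -> d b | b a | a a

Generating nonterminals: {Start, X}.
Reachable from Start after that: {Start, X}.
Removed useless symbols: {W} and every production mentioning them.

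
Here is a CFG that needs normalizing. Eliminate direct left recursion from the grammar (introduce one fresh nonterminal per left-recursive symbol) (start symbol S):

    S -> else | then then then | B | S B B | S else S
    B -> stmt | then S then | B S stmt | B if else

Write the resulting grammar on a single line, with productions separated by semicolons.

S -> else S' | then then then S' | B S'; B -> stmt B' | then S then B'; S' -> B B S' | else S S' | ε; B' -> S stmt B' | if else B' | ε

Left recursion appears on S, B.
For S: α = {B B, else S}, β = {else, then then then, B}. Rewrite as S → β S' and S' → α S' | ε.
For B: α = {S stmt, if else}, β = {stmt, then S then}. Rewrite as B → β B' and B' → α B' | ε.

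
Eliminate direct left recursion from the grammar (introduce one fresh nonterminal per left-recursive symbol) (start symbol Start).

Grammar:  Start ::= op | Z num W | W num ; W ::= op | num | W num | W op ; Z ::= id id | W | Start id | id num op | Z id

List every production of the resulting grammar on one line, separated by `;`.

Start ::= op | Z num W | W num; W ::= op W1 | num W1; Z ::= id id Z1 | W Z1 | Start id Z1 | id num op Z1; W1 ::= num W1 | op W1 | ε; Z1 ::= id Z1 | ε

Directly left-recursive nonterminals: W, Z.
For W: α = {num, op}, β = {op, num}. Rewrite as W → β W1 and W1 → α W1 | ε.
For Z: α = {id}, β = {id id, W, Start id, id num op}. Rewrite as Z → β Z1 and Z1 → α Z1 | ε.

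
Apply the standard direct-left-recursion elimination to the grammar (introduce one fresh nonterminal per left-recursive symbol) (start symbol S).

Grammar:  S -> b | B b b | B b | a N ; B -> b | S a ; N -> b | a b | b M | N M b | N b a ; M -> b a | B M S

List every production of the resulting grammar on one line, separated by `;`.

S -> b | B b b | B b | a N; B -> b | S a; N -> b N' | a b N' | b M N'; M -> b a | B M S; N' -> M b N' | b a N' | ε

Directly left-recursive nonterminal: N.
For N: α = {M b, b a}, β = {b, a b, b M}. Rewrite as N → β N' and N' → α N' | ε.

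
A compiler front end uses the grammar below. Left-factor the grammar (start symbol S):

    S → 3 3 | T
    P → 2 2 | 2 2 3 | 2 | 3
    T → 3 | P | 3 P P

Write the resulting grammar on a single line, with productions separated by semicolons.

P has alternatives sharing prefix '2': factor to P → 2 P' with P' → 2 | 2 3 | ε.
T has alternatives sharing prefix '3': factor to T → 3 T' with T' → ε | P P.
P' has alternatives sharing prefix '2': factor to P' → 2 P'' with P'' → ε | 3.

S → 3 3 | T; P → 3 | 2 P'; T → P | 3 T'; P' → ε | 2 P''; T' → ε | P P; P'' → ε | 3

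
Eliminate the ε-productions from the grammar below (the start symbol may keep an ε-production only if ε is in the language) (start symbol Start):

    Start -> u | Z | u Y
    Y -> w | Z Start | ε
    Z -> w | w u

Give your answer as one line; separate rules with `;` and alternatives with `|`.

Start -> u | Z | u Y; Y -> w | Z Start; Z -> w | w u

Nullable set = {Y}.
ε ∉ L(G), so no ε-production is kept.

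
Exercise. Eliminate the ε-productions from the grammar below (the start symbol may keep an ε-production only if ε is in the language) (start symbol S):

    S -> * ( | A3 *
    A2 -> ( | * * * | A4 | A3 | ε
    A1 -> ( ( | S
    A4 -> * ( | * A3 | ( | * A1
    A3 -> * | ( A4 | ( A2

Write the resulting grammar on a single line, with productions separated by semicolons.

S -> * ( | A3 *; A2 -> ( | * * * | A4 | A3; A1 -> ( ( | S; A4 -> * ( | * A3 | ( | * A1; A3 -> * | ( A4 | ( A2 | (

Nullable nonterminals: {A2}.
ε ∉ L(G), so no ε-production is kept.
Add the nullable-subset variants: A3 → ( A2 gives ( A2 | (.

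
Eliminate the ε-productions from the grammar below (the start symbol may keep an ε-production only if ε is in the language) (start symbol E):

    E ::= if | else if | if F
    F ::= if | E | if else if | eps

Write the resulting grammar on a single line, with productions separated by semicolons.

Nullable set = {F}.
ε ∉ L(G), so no ε-production is kept.

E ::= if | else if | if F; F ::= if | E | if else if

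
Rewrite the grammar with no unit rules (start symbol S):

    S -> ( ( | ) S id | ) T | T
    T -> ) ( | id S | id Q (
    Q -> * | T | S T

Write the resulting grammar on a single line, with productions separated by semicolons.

S -> ( ( | ) S id | ) T | ) ( | id S | id Q (; T -> ) ( | id S | id Q (; Q -> * | S T | ) ( | id S | id Q (

Unit pairs: Q ⇒* {T}; S ⇒* {T}.
For every A with A ⇒* B via unit rules, add B's non-unit alternatives to A; then delete every rule of the form X → Y.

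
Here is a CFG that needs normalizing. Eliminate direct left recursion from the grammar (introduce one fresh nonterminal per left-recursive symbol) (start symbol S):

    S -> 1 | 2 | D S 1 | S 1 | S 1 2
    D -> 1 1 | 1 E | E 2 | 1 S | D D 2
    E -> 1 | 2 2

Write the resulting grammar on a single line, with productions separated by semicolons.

S -> 1 S' | 2 S' | D S 1 S'; D -> 1 1 D' | 1 E D' | E 2 D' | 1 S D'; E -> 1 | 2 2; S' -> 1 S' | 1 2 S' | ε; D' -> D 2 D' | ε

Left recursion appears on S, D.
For S: α = {1, 1 2}, β = {1, 2, D S 1}. Rewrite as S → β S' and S' → α S' | ε.
For D: α = {D 2}, β = {1 1, 1 E, E 2, 1 S}. Rewrite as D → β D' and D' → α D' | ε.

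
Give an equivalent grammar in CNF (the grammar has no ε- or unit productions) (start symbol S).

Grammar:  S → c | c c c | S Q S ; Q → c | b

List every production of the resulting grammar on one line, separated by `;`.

S → c | X1 Y1 | S Y2; Q → c | b; X1 → c; Y1 → X1 X1; Y2 → Q S

Introduce a nonterminal for each terminal appearing in a rule of length ≥ 2: X1 → c.
Binarize each right-hand side of length ≥ 3 by chaining fresh nonterminals (Y1, Y2, …): affected rules were S → X1 X1 X1; S → S Q S.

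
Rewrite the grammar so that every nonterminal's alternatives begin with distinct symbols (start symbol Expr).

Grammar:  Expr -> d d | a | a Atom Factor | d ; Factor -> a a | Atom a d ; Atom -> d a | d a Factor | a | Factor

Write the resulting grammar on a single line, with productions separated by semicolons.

Expr has alternatives sharing prefix 'd': factor to Expr → d Expr1 with Expr1 → d | ε.
Expr has alternatives sharing prefix 'a': factor to Expr → a Expr2 with Expr2 → ε | Atom Factor.
Atom has alternatives sharing prefix 'd a': factor to Atom → d a Atom1 with Atom1 → ε | Factor.

Expr -> d Expr1 | a Expr2; Factor -> a a | Atom a d; Atom -> a | Factor | d a Atom1; Expr1 -> d | ε; Expr2 -> ε | Atom Factor; Atom1 -> ε | Factor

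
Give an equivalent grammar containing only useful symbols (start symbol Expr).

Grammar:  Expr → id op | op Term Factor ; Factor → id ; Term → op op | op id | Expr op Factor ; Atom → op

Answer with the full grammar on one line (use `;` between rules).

Expr → id op | op Term Factor; Factor → id; Term → op op | op id | Expr op Factor

Generating nonterminals: {Atom, Expr, Factor, Term}.
Reachable from Expr after that: {Expr, Factor, Term}.
Removed useless symbols: {Atom} and every production mentioning them.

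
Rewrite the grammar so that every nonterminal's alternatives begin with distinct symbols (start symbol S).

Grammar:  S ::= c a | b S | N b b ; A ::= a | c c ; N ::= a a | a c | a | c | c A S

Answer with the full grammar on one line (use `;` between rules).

S ::= c a | b S | N b b; A ::= a | c c; N ::= a N' | c N''; N' ::= a | c | eps; N'' ::= eps | A S

N has alternatives sharing prefix 'a': factor to N → a N' with N' → a | c | ε.
N has alternatives sharing prefix 'c': factor to N → c N'' with N'' → ε | A S.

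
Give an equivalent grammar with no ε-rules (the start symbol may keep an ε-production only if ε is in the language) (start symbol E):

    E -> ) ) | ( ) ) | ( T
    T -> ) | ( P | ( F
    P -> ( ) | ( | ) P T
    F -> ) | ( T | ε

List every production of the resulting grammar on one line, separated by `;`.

E -> ) ) | ( ) ) | ( T; T -> ) | ( P | ( F | (; P -> ( ) | ( | ) P T; F -> ) | ( T

Nullable set = {F}.
ε ∉ L(G), so no ε-production is kept.
For each production, add variants omitting each subset of nullable occurrences: T → ( F gives ( F | (.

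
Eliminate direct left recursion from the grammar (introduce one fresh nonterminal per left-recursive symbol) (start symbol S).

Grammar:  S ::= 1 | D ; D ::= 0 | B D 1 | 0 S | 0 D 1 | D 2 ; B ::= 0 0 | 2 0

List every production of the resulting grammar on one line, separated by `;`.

S ::= 1 | D; D ::= 0 D' | B D 1 D' | 0 S D' | 0 D 1 D'; B ::= 0 0 | 2 0; D' ::= 2 D' | ε

Left recursion appears on D.
For D: α = {2}, β = {0, B D 1, 0 S, 0 D 1}. Rewrite as D → β D' and D' → α D' | ε.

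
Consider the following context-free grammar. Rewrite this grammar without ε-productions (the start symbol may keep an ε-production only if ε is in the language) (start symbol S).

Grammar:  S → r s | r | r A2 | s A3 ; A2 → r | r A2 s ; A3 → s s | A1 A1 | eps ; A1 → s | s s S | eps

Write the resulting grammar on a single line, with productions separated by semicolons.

S → r s | r | r A2 | s A3 | s; A2 → r | r A2 s; A3 → s s | A1 A1 | A1; A1 → s | s s S

Nullable set = {A1, A3}.
ε ∉ L(G), so no ε-production is kept.
Expand every rule over subsets of its nullable positions: S → s A3 gives s A3 | s. A3 → A1 A1 gives A1 A1 | A1.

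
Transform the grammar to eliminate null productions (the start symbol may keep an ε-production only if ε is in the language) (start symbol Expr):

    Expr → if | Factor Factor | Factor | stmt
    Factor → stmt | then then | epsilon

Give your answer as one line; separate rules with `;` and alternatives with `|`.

Nullable set = {Expr, Factor}.
ε ∈ L(G) since Expr is nullable, so keep Expr → ε.
Add the nullable-subset variants: Expr → Factor Factor gives Factor Factor | Factor.

Expr → if | Factor Factor | Factor | stmt | epsilon; Factor → stmt | then then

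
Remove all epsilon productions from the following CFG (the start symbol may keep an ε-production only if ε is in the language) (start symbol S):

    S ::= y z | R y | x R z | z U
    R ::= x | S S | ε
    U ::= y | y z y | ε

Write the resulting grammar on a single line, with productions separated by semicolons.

S ::= y z | R y | y | x R z | x z | z U | z; R ::= x | S S; U ::= y | y z y

The nullable symbols are {R, U}.
ε ∉ L(G), so no ε-production is kept.
Add the nullable-subset variants: S → R y gives R y | y. S → x R z gives x R z | x z. S → z U gives z U | z.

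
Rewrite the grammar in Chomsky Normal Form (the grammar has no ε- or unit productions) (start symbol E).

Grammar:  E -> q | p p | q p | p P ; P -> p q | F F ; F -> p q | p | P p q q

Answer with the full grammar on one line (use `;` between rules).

Introduce a nonterminal for each terminal appearing in a rule of length ≥ 2: X1 → p, X2 → q.
Binarize each right-hand side of length ≥ 3 by chaining fresh nonterminals (Y1, Y2, …): affected rules were F → P X1 X2 X2.

E -> q | X1 X1 | X2 X1 | X1 P; P -> X1 X2 | F F; F -> X1 X2 | p | P Y1; X1 -> p; X2 -> q; Y1 -> X1 Y2; Y2 -> X2 X2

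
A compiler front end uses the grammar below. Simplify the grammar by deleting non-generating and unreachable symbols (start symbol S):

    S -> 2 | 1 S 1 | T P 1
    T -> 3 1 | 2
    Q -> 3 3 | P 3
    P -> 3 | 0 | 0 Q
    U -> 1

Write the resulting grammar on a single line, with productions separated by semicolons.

S -> 2 | 1 S 1 | T P 1; T -> 3 1 | 2; Q -> 3 3 | P 3; P -> 3 | 0 | 0 Q

Generating nonterminals: {P, Q, S, T, U}.
Reachable from S after that: {P, Q, S, T}.
Removed useless symbols: {U} and every production mentioning them.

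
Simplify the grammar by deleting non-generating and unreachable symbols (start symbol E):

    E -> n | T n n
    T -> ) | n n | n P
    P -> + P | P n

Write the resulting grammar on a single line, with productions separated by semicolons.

Generating nonterminals: {E, T}.
Reachable from E after that: {E, T}.
Removed useless symbols: {P} and every production mentioning them.

E -> n | T n n; T -> ) | n n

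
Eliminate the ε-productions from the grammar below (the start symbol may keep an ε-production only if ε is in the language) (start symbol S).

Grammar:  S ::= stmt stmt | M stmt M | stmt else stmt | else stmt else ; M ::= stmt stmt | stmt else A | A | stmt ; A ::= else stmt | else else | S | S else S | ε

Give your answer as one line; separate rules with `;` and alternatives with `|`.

S ::= stmt stmt | M stmt M | M stmt | stmt M | stmt | stmt else stmt | else stmt else; M ::= stmt stmt | stmt else A | stmt else | A | stmt; A ::= else stmt | else else | S | S else S

The nullable symbols are {A, M}.
ε ∉ L(G), so no ε-production is kept.
Add the nullable-subset variants: S → M stmt M gives M stmt M | M stmt | stmt M | stmt. M → stmt else A gives stmt else A | stmt else.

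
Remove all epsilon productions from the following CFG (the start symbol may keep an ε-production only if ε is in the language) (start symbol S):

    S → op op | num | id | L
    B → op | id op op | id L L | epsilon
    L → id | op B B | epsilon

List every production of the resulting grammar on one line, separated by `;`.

Nullable set = {B, L, S}.
ε ∈ L(G) since S is nullable, so keep S → ε.
For each production, add variants omitting each subset of nullable occurrences: B → id L L gives id L L | id L | id. L → op B B gives op B B | op B | op.

S → op op | num | id | L | epsilon; B → op | id op op | id L L | id L | id; L → id | op B B | op B | op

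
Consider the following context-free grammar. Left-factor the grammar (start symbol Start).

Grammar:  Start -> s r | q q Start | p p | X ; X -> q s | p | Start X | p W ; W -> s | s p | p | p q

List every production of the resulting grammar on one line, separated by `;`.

Start -> s r | q q Start | p p | X; X -> q s | Start X | p X1; W -> s W1 | p W2; X1 -> ε | W; W1 -> ε | p; W2 -> ε | q

X has alternatives sharing prefix 'p': factor to X → p X1 with X1 → ε | W.
W has alternatives sharing prefix 's': factor to W → s W1 with W1 → ε | p.
W has alternatives sharing prefix 'p': factor to W → p W2 with W2 → ε | q.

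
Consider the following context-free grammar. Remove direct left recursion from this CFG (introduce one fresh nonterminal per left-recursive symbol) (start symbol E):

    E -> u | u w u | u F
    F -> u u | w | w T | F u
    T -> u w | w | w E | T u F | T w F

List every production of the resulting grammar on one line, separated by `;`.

E -> u | u w u | u F; F -> u u F' | w F' | w T F'; T -> u w T' | w T' | w E T'; F' -> u F' | ε; T' -> u F T' | w F T' | ε

Directly left-recursive nonterminals: F, T.
For F: α = {u}, β = {u u, w, w T}. Rewrite as F → β F' and F' → α F' | ε.
For T: α = {u F, w F}, β = {u w, w, w E}. Rewrite as T → β T' and T' → α T' | ε.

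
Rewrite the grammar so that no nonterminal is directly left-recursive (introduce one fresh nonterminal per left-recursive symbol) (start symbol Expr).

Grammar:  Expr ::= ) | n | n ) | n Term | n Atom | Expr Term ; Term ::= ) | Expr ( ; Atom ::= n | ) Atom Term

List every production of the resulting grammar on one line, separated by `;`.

Directly left-recursive nonterminal: Expr.
For Expr: α = {Term}, β = {), n, n ), n Term, n Atom}. Rewrite as Expr → β Expr1 and Expr1 → α Expr1 | ε.

Expr ::= ) Expr1 | n Expr1 | n ) Expr1 | n Term Expr1 | n Atom Expr1; Term ::= ) | Expr (; Atom ::= n | ) Atom Term; Expr1 ::= Term Expr1 | ε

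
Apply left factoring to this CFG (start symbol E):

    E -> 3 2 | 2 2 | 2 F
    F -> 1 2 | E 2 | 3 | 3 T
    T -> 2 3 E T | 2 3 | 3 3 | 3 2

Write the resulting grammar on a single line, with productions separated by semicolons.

E has alternatives sharing prefix '2': factor to E → 2 E' with E' → 2 | F.
F has alternatives sharing prefix '3': factor to F → 3 F' with F' → ε | T.
T has alternatives sharing prefix '2 3': factor to T → 2 3 T' with T' → E T | ε.
T has alternatives sharing prefix '3': factor to T → 3 T'' with T'' → 3 | 2.

E -> 3 2 | 2 E'; F -> 1 2 | E 2 | 3 F'; T -> 2 3 T' | 3 T''; E' -> 2 | F; F' -> ε | T; T' -> E T | ε; T'' -> 3 | 2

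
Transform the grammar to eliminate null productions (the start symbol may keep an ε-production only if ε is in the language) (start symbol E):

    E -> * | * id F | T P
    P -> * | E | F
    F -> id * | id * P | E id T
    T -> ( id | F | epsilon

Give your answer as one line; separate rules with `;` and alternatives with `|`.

E -> * | * id F | T P | P; P -> * | E | F; F -> id * | id * P | E id T | E id; T -> ( id | F

Nullable set = {T}.
ε ∉ L(G), so no ε-production is kept.
For each production, add variants omitting each subset of nullable occurrences: E → T P gives T P | P. F → E id T gives E id T | E id.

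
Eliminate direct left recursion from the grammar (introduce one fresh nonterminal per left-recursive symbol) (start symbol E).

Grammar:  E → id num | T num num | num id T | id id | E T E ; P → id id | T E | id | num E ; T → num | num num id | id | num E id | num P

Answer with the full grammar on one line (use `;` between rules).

Directly left-recursive nonterminal: E.
For E: α = {T E}, β = {id num, T num num, num id T, id id}. Rewrite as E → β E' and E' → α E' | ε.

E → id num E' | T num num E' | num id T E' | id id E'; P → id id | T E | id | num E; T → num | num num id | id | num E id | num P; E' → T E E' | ε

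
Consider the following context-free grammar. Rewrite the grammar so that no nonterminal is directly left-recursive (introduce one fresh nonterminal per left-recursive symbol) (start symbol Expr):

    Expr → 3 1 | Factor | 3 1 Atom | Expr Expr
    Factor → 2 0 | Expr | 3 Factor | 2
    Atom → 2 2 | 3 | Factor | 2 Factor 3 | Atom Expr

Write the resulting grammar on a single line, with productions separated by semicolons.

Expr → 3 1 Expr1 | Factor Expr1 | 3 1 Atom Expr1; Factor → 2 0 | Expr | 3 Factor | 2; Atom → 2 2 Atom1 | 3 Atom1 | Factor Atom1 | 2 Factor 3 Atom1; Expr1 → Expr Expr1 | ε; Atom1 → Expr Atom1 | ε

Left recursion appears on Expr, Atom.
For Expr: α = {Expr}, β = {3 1, Factor, 3 1 Atom}. Rewrite as Expr → β Expr1 and Expr1 → α Expr1 | ε.
For Atom: α = {Expr}, β = {2 2, 3, Factor, 2 Factor 3}. Rewrite as Atom → β Atom1 and Atom1 → α Atom1 | ε.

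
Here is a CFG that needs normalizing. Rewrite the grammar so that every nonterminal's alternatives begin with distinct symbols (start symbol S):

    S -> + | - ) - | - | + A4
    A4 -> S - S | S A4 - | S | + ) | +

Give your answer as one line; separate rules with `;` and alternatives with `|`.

S has alternatives sharing prefix '+': factor to S → + S' with S' → ε | A4.
S has alternatives sharing prefix '-': factor to S → - S'' with S'' → ) - | ε.
A4 has alternatives sharing prefix 'S': factor to A4 → S A4' with A4' → - S | A4 - | ε.
A4 has alternatives sharing prefix '+': factor to A4 → + A4'' with A4'' → ) | ε.

S -> + S' | - S''; A4 -> S A4' | + A4''; S' -> ε | A4; S'' -> ) - | ε; A4' -> - S | A4 - | ε; A4'' -> ) | ε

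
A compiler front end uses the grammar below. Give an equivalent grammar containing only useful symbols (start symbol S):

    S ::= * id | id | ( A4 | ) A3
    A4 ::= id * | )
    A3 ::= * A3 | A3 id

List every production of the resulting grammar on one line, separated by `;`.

S ::= * id | id | ( A4; A4 ::= id * | )

Generating nonterminals: {A4, S}.
Reachable from S after that: {A4, S}.
Removed useless symbols: {A3} and every production mentioning them.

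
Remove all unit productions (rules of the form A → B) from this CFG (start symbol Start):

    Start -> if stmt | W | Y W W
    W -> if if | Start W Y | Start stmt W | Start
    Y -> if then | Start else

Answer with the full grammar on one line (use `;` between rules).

Unit pairs: Start ⇒* {W}; W ⇒* {Start}.
Replace each nonterminal's rules with the union of the non-unit rules of every nonterminal it unit-derives.

Start -> if stmt | Y W W | if if | Start W Y | Start stmt W; W -> if stmt | Y W W | if if | Start W Y | Start stmt W; Y -> if then | Start else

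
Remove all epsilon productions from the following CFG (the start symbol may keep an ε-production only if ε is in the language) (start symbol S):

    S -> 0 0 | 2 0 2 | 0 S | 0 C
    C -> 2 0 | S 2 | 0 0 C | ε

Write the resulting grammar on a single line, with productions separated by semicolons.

S -> 0 0 | 2 0 2 | 0 S | 0 C | 0; C -> 2 0 | S 2 | 0 0 C | 0 0

The nullable symbols are {C}.
ε ∉ L(G), so no ε-production is kept.
Expand every rule over subsets of its nullable positions: S → 0 C gives 0 C | 0. C → 0 0 C gives 0 0 C | 0 0.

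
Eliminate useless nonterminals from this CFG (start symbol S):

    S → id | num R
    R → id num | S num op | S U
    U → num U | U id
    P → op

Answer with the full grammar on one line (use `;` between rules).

Generating nonterminals: {P, R, S}.
Reachable from S after that: {R, S}.
Removed useless symbols: {P, U} and every production mentioning them.

S → id | num R; R → id num | S num op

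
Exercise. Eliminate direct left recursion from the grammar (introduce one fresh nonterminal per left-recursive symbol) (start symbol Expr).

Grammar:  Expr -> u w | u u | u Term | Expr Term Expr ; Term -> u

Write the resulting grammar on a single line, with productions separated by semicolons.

Directly left-recursive nonterminal: Expr.
For Expr: α = {Term Expr}, β = {u w, u u, u Term}. Rewrite as Expr → β Expr1 and Expr1 → α Expr1 | ε.

Expr -> u w Expr1 | u u Expr1 | u Term Expr1; Term -> u; Expr1 -> Term Expr Expr1 | ε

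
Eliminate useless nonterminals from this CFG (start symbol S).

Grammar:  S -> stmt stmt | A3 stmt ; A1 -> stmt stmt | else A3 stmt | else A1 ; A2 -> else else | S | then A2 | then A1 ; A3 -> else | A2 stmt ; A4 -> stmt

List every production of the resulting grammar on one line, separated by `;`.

Generating nonterminals: {A1, A2, A3, A4, S}.
Reachable from S after that: {A1, A2, A3, S}.
Removed useless symbols: {A4} and every production mentioning them.

S -> stmt stmt | A3 stmt; A1 -> stmt stmt | else A3 stmt | else A1; A2 -> else else | S | then A2 | then A1; A3 -> else | A2 stmt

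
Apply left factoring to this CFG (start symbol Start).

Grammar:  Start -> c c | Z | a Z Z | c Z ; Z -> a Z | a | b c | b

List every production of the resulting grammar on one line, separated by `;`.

Start has alternatives sharing prefix 'c': factor to Start → c Start1 with Start1 → c | Z.
Z has alternatives sharing prefix 'a': factor to Z → a Z1 with Z1 → Z | ε.
Z has alternatives sharing prefix 'b': factor to Z → b Z2 with Z2 → c | ε.

Start -> Z | a Z Z | c Start1; Z -> a Z1 | b Z2; Start1 -> c | Z; Z1 -> Z | ε; Z2 -> c | ε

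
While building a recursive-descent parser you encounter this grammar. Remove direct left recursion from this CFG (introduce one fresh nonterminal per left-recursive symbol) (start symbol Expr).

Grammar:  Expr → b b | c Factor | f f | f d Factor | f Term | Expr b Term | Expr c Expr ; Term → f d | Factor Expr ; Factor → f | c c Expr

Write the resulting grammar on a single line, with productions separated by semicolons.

Expr is directly left-recursive.
For Expr: α = {b Term, c Expr}, β = {b b, c Factor, f f, f d Factor, f Term}. Rewrite as Expr → β Expr1 and Expr1 → α Expr1 | ε.

Expr → b b Expr1 | c Factor Expr1 | f f Expr1 | f d Factor Expr1 | f Term Expr1; Term → f d | Factor Expr; Factor → f | c c Expr; Expr1 → b Term Expr1 | c Expr Expr1 | ε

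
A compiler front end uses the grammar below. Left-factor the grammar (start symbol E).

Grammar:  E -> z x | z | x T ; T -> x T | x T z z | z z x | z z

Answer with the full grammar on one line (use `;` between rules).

E -> x T | z E'; T -> x T T' | z z T''; E' -> x | eps; T' -> eps | z z; T'' -> x | eps

E has alternatives sharing prefix 'z': factor to E → z E' with E' → x | ε.
T has alternatives sharing prefix 'x T': factor to T → x T T' with T' → ε | z z.
T has alternatives sharing prefix 'z z': factor to T → z z T'' with T'' → x | ε.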